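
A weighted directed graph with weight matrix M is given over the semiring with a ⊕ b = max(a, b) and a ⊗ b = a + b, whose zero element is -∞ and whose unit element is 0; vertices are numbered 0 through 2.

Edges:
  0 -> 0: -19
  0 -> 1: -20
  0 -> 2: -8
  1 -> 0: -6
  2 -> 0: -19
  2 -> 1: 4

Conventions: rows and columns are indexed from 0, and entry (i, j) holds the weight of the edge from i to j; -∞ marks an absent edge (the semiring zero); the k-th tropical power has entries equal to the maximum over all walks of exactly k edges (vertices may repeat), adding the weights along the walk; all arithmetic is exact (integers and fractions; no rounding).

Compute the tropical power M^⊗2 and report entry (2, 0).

M^⊗2:
  [-26, -4, -27]
  [-25, -26, -14]
  [-2, -39, -27]
Key observation: the optimum is the walk 2->1->0, with weight 4 + (-6) = -2.
Optimal value attained by: walk 2->1->0.
Answer: (M^⊗2)[2][0] = -2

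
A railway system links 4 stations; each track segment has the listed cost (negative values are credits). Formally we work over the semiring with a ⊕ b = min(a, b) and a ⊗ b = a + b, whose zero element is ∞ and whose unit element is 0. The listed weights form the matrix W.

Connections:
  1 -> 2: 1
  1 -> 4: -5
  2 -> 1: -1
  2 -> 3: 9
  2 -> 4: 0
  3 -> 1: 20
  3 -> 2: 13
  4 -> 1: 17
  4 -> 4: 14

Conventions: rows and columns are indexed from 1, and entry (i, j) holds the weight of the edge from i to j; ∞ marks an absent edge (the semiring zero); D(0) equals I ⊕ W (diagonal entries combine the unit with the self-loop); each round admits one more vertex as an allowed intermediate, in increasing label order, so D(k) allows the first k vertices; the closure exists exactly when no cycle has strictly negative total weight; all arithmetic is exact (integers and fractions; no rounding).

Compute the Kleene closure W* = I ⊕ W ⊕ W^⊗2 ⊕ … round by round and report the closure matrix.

D(0):
  [0, 1, ∞, -5]
  [-1, 0, 9, 0]
  [20, 13, 0, ∞]
  [17, ∞, ∞, 0]
D(1):
  [0, 1, ∞, -5]
  [-1, 0, 9, -6]
  [20, 13, 0, 15]
  [17, 18, ∞, 0]
D(2):
  [0, 1, 10, -5]
  [-1, 0, 9, -6]
  [12, 13, 0, 7]
  [17, 18, 27, 0]
D(3):
  [0, 1, 10, -5]
  [-1, 0, 9, -6]
  [12, 13, 0, 7]
  [17, 18, 27, 0]
D(4):
  [0, 1, 10, -5]
  [-1, 0, 9, -6]
  [12, 13, 0, 7]
  [17, 18, 27, 0]
Answer: W* = [[0, 1, 10, -5], [-1, 0, 9, -6], [12, 13, 0, 7], [17, 18, 27, 0]]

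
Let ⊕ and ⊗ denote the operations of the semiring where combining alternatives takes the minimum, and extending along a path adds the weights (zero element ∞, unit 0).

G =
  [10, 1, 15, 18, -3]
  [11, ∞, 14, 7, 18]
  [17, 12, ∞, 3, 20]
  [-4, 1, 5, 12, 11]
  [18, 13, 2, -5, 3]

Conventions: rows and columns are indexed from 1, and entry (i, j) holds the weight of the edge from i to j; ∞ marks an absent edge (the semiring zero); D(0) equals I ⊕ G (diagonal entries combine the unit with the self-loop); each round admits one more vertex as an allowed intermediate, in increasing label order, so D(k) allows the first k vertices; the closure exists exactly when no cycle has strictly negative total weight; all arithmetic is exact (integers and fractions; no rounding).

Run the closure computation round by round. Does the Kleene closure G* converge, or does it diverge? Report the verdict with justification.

D(0):
  [0, 1, 15, 18, -3]
  [11, 0, 14, 7, 18]
  [17, 12, 0, 3, 20]
  [-4, 1, 5, 0, 11]
  [18, 13, 2, -5, 0]
D(1):
  [0, 1, 15, 18, -3]
  [11, 0, 14, 7, 8]
  [17, 12, 0, 3, 14]
  [-4, -3, 5, 0, -7]
  [18, 13, 2, -5, 0]
D(2):
  [0, 1, 15, 8, -3]
  [11, 0, 14, 7, 8]
  [17, 12, 0, 3, 14]
  [-4, -3, 5, 0, -7]
  [18, 13, 2, -5, 0]
D(3):
  [0, 1, 15, 8, -3]
  [11, 0, 14, 7, 8]
  [17, 12, 0, 3, 14]
  [-4, -3, 5, 0, -7]
  [18, 13, 2, -5, 0]
Detection: at round 4, diagonal entry (5, 5) turns strictly negative.
Key observation: the cycle 5->3->4->1->5 has total weight 2 + 3 + (-4) + (-3), which is strictly negative.
Answer: DIVERGES — negative cycle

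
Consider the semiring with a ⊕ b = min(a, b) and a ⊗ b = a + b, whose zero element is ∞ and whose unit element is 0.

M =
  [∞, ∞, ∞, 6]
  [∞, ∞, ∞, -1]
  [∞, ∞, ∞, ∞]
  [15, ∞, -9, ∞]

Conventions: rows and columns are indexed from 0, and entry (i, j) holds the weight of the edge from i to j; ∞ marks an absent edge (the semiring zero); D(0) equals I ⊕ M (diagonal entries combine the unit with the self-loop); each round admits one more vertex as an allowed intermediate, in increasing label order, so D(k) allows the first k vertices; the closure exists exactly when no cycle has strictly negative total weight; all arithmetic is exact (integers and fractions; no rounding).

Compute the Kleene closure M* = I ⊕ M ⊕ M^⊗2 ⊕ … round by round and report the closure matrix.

D(0):
  [0, ∞, ∞, 6]
  [∞, 0, ∞, -1]
  [∞, ∞, 0, ∞]
  [15, ∞, -9, 0]
D(1):
  [0, ∞, ∞, 6]
  [∞, 0, ∞, -1]
  [∞, ∞, 0, ∞]
  [15, ∞, -9, 0]
D(2):
  [0, ∞, ∞, 6]
  [∞, 0, ∞, -1]
  [∞, ∞, 0, ∞]
  [15, ∞, -9, 0]
D(3):
  [0, ∞, ∞, 6]
  [∞, 0, ∞, -1]
  [∞, ∞, 0, ∞]
  [15, ∞, -9, 0]
D(4):
  [0, ∞, -3, 6]
  [14, 0, -10, -1]
  [∞, ∞, 0, ∞]
  [15, ∞, -9, 0]
Answer: M* = [[0, ∞, -3, 6], [14, 0, -10, -1], [∞, ∞, 0, ∞], [15, ∞, -9, 0]]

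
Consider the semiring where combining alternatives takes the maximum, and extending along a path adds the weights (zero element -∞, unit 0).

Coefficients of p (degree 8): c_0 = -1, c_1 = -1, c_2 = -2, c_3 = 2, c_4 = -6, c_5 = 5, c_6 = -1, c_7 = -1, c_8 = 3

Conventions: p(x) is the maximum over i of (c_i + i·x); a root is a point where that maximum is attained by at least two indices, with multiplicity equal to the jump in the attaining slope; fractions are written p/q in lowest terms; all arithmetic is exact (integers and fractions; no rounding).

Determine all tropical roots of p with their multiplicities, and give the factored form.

hull edge (i=0, c=-1) to (i=5, c=5): slope 6/5, span 5
hull edge (i=5, c=5) to (i=8, c=3): slope -2/3, span 3
Factored form: p(x) = 3 ⊗ (x ⊕ (-6/5)) ⊗ (x ⊕ (-6/5)) ⊗ (x ⊕ (-6/5)) ⊗ (x ⊕ (-6/5)) ⊗ (x ⊕ (-6/5)) ⊗ (x ⊕ 2/3) ⊗ (x ⊕ 2/3) ⊗ (x ⊕ 2/3)
Answer: roots = -6/5 (mult 5), 2/3 (mult 3)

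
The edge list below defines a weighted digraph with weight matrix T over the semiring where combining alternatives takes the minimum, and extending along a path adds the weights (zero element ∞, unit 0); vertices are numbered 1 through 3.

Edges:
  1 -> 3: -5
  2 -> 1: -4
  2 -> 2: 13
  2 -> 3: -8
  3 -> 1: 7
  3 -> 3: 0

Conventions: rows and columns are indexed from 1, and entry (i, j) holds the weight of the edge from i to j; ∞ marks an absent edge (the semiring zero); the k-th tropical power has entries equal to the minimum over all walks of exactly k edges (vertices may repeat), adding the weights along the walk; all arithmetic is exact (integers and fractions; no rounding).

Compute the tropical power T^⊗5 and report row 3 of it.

T^⊗2:
  [2, ∞, -5]
  [-1, 26, -9]
  [7, ∞, 0]
T^⊗3:
  [2, ∞, -5]
  [-2, 39, -9]
  [7, ∞, 0]
T^⊗4:
  [2, ∞, -5]
  [-2, 52, -9]
  [7, ∞, 0]
T^⊗5:
  [2, ∞, -5]
  [-2, 65, -9]
  [7, ∞, 0]
Answer: row 3 of T^⊗5 = [7, ∞, 0]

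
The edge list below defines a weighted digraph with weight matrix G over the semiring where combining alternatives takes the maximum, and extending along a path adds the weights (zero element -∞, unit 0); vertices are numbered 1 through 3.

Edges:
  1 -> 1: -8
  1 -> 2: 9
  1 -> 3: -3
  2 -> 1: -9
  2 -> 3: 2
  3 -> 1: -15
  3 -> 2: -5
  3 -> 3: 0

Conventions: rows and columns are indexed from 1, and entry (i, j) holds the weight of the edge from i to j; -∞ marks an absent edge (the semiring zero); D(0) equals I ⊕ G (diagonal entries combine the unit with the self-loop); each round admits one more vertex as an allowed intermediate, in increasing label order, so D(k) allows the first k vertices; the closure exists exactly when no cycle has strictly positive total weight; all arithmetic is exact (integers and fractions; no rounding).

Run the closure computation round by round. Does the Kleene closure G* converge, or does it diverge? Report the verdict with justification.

D(0):
  [0, 9, -3]
  [-9, 0, 2]
  [-15, -5, 0]
D(1):
  [0, 9, -3]
  [-9, 0, 2]
  [-15, -5, 0]
D(2):
  [0, 9, 11]
  [-9, 0, 2]
  [-14, -5, 0]
D(3):
  [0, 9, 11]
  [-9, 0, 2]
  [-14, -5, 0]
Key observation: every diagonal entry stays at the unit through all rounds, so no improving cycle exists.
Answer: CONVERGES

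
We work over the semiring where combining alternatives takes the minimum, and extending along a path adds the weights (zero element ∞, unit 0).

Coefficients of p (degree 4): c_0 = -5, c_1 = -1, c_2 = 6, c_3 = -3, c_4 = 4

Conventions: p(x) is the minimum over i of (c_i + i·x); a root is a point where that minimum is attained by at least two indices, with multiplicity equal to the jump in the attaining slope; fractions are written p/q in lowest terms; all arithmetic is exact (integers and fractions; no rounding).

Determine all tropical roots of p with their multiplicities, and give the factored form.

hull edge (i=0, c=-5) to (i=3, c=-3): slope 2/3, span 3
hull edge (i=3, c=-3) to (i=4, c=4): slope 7, span 1
Factored form: p(x) = 4 ⊗ (x ⊕ (-7)) ⊗ (x ⊕ (-2/3)) ⊗ (x ⊕ (-2/3)) ⊗ (x ⊕ (-2/3))
Answer: roots = -7 (mult 1), -2/3 (mult 3)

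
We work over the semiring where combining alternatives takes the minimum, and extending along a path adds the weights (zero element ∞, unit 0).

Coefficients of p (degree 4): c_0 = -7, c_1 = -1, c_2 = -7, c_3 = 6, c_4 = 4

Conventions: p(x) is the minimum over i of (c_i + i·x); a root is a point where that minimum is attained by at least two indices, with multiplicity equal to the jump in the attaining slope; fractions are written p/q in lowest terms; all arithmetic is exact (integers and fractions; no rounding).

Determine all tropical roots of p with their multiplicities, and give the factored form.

hull edge (i=0, c=-7) to (i=2, c=-7): slope 0, span 2
hull edge (i=2, c=-7) to (i=4, c=4): slope 11/2, span 2
Factored form: p(x) = 4 ⊗ (x ⊕ (-11/2)) ⊗ (x ⊕ (-11/2)) ⊗ (x ⊕ 0) ⊗ (x ⊕ 0)
Answer: roots = -11/2 (mult 2), 0 (mult 2)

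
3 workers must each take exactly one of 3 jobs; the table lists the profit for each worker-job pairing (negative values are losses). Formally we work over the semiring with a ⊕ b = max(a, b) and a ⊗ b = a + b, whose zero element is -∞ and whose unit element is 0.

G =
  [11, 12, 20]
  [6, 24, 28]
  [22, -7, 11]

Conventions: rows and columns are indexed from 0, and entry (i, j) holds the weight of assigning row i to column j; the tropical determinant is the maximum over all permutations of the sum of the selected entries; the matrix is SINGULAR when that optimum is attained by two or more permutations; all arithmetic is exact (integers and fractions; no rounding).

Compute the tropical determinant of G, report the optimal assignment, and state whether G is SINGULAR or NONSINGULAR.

σ = (0, 1, 2): 11 + 24 + 11 = 46
σ = (0, 2, 1): 11 + 28 + (-7) = 32
σ = (1, 0, 2): 12 + 6 + 11 = 29
σ = (1, 2, 0): 12 + 28 + 22 = 62
σ = (2, 0, 1): 20 + 6 + (-7) = 19
σ = (2, 1, 0): 20 + 24 + 22 = 66
Optimal value attained by: σ = (2, 1, 0).
Answer: det⊕(G) = 66; verdict: NONSINGULAR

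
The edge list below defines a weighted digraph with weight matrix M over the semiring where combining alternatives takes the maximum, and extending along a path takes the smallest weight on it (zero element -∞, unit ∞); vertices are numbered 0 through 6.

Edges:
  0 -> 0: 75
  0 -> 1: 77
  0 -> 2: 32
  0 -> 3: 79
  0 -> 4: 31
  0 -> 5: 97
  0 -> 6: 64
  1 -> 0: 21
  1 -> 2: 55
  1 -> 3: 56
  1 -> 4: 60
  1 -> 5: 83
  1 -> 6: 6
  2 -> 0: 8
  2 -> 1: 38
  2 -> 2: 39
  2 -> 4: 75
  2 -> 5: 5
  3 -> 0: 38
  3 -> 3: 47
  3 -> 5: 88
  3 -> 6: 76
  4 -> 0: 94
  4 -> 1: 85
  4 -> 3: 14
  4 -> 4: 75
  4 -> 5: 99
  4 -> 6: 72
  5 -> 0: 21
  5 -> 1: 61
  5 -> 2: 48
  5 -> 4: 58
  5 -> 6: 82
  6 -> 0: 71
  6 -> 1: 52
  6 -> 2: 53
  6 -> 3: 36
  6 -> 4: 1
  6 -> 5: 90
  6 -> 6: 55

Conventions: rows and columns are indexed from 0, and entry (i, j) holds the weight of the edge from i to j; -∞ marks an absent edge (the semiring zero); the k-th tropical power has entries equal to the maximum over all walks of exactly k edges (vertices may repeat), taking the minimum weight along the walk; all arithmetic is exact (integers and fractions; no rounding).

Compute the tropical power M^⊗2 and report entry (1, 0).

M^⊗2:
  [75, 75, 55, 75, 60, 79, 82]
  [60, 61, 48, 47, 60, 60, 82]
  [75, 75, 39, 38, 75, 75, 72]
  [71, 61, 53, 47, 58, 76, 82]
  [75, 77, 55, 79, 75, 94, 82]
  [71, 58, 55, 56, 60, 82, 58]
  [71, 71, 53, 71, 58, 71, 82]
Key observation: the optimum is the walk 1->4->0, with weight 60 min 94 = 60.
Optimal value attained by: walk 1->4->0.
Answer: (M^⊗2)[1][0] = 60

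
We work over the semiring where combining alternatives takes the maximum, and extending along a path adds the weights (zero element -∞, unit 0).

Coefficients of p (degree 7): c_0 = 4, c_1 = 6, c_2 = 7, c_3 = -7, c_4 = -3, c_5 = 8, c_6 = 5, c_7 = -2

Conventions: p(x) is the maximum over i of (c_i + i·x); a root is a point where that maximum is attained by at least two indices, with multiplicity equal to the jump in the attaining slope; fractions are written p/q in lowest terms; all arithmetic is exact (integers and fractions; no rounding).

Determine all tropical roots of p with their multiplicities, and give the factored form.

hull edge (i=0, c=4) to (i=1, c=6): slope 2, span 1
hull edge (i=1, c=6) to (i=2, c=7): slope 1, span 1
hull edge (i=2, c=7) to (i=5, c=8): slope 1/3, span 3
hull edge (i=5, c=8) to (i=6, c=5): slope -3, span 1
hull edge (i=6, c=5) to (i=7, c=-2): slope -7, span 1
Factored form: p(x) = -2 ⊗ (x ⊕ (-2)) ⊗ (x ⊕ (-1)) ⊗ (x ⊕ (-1/3)) ⊗ (x ⊕ (-1/3)) ⊗ (x ⊕ (-1/3)) ⊗ (x ⊕ 3) ⊗ (x ⊕ 7)
Answer: roots = -2 (mult 1), -1 (mult 1), -1/3 (mult 3), 3 (mult 1), 7 (mult 1)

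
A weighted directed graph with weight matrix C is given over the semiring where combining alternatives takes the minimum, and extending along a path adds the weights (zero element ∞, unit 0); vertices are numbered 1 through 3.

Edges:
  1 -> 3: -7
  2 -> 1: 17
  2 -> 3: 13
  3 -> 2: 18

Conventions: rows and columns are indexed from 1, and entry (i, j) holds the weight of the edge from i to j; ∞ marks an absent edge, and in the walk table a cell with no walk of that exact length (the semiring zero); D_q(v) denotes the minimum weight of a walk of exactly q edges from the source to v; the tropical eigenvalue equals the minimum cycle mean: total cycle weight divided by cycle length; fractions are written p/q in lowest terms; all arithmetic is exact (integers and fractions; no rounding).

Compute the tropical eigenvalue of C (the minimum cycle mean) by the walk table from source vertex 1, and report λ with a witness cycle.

q=0: [0, ∞, ∞]
q=1: [∞, ∞, -7]
q=2: [∞, 11, ∞]
q=3: [28, ∞, 24]
Optimal cycle mean attained by: cycle 1->3->2->1, total (-7) + 18 + 17, length 3.
Answer: λ = 28/3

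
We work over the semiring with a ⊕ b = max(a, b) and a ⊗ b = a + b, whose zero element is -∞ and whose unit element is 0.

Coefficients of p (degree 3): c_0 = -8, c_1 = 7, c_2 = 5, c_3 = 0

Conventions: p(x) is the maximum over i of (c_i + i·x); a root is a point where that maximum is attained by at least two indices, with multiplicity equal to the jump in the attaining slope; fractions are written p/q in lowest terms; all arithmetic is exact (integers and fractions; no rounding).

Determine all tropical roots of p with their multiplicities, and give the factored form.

hull edge (i=0, c=-8) to (i=1, c=7): slope 15, span 1
hull edge (i=1, c=7) to (i=2, c=5): slope -2, span 1
hull edge (i=2, c=5) to (i=3, c=0): slope -5, span 1
Factored form: p(x) = 0 ⊗ (x ⊕ (-15)) ⊗ (x ⊕ 2) ⊗ (x ⊕ 5)
Answer: roots = -15 (mult 1), 2 (mult 1), 5 (mult 1)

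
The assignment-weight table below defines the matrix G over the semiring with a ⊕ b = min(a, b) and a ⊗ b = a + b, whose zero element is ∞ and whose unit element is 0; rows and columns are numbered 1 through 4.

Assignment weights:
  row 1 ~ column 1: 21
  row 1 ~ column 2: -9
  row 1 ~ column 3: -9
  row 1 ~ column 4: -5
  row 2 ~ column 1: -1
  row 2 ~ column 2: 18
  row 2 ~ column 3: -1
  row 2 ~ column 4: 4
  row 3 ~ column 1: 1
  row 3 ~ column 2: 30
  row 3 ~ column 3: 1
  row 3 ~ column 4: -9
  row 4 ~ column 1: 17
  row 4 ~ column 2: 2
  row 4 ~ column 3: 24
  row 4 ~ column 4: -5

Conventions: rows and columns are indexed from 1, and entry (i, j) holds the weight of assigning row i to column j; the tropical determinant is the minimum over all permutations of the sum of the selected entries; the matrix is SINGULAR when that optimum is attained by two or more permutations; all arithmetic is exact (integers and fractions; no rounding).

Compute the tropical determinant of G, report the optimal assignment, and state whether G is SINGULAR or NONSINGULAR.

σ = (1, 2, 3, 4): 21 + 18 + 1 + (-5) = 35
σ = (1, 2, 4, 3): 21 + 18 + (-9) + 24 = 54
σ = (1, 3, 2, 4): 21 + (-1) + 30 + (-5) = 45
σ = (1, 3, 4, 2): 21 + (-1) + (-9) + 2 = 13
σ = (1, 4, 2, 3): 21 + 4 + 30 + 24 = 79
σ = (1, 4, 3, 2): 21 + 4 + 1 + 2 = 28
σ = (2, 1, 3, 4): (-9) + (-1) + 1 + (-5) = -14
σ = (2, 1, 4, 3): (-9) + (-1) + (-9) + 24 = 5
σ = (2, 3, 1, 4): (-9) + (-1) + 1 + (-5) = -14
σ = (2, 3, 4, 1): (-9) + (-1) + (-9) + 17 = -2
σ = (2, 4, 1, 3): (-9) + 4 + 1 + 24 = 20
σ = (2, 4, 3, 1): (-9) + 4 + 1 + 17 = 13
σ = (3, 1, 2, 4): (-9) + (-1) + 30 + (-5) = 15
σ = (3, 1, 4, 2): (-9) + (-1) + (-9) + 2 = -17
σ = (3, 2, 1, 4): (-9) + 18 + 1 + (-5) = 5
σ = (3, 2, 4, 1): (-9) + 18 + (-9) + 17 = 17
σ = (3, 4, 1, 2): (-9) + 4 + 1 + 2 = -2
σ = (3, 4, 2, 1): (-9) + 4 + 30 + 17 = 42
σ = (4, 1, 2, 3): (-5) + (-1) + 30 + 24 = 48
σ = (4, 1, 3, 2): (-5) + (-1) + 1 + 2 = -3
σ = (4, 2, 1, 3): (-5) + 18 + 1 + 24 = 38
σ = (4, 2, 3, 1): (-5) + 18 + 1 + 17 = 31
σ = (4, 3, 1, 2): (-5) + (-1) + 1 + 2 = -3
σ = (4, 3, 2, 1): (-5) + (-1) + 30 + 17 = 41
Optimal value attained by: σ = (3, 1, 4, 2).
Answer: det⊕(G) = -17; verdict: NONSINGULAR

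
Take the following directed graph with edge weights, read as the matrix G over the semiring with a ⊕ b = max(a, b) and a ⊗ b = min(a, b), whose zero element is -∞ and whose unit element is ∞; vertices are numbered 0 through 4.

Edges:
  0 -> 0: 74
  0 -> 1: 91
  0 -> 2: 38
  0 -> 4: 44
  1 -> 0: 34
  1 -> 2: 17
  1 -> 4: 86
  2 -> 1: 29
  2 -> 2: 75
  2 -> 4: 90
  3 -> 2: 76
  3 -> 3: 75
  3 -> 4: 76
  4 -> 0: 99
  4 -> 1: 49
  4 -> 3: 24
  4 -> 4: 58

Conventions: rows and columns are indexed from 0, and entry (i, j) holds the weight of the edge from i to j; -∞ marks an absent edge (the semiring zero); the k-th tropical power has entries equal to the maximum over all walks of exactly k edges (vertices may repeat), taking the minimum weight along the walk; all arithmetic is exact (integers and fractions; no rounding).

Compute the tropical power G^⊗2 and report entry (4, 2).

G^⊗2:
  [74, 74, 38, 24, 86]
  [86, 49, 34, 24, 58]
  [90, 49, 75, 24, 75]
  [76, 49, 75, 75, 76]
  [74, 91, 38, 24, 58]
Key observation: the optimum is the walk 4->0->2, with weight 99 min 38 = 38.
Optimal value attained by: walk 4->0->2.
Answer: (G^⊗2)[4][2] = 38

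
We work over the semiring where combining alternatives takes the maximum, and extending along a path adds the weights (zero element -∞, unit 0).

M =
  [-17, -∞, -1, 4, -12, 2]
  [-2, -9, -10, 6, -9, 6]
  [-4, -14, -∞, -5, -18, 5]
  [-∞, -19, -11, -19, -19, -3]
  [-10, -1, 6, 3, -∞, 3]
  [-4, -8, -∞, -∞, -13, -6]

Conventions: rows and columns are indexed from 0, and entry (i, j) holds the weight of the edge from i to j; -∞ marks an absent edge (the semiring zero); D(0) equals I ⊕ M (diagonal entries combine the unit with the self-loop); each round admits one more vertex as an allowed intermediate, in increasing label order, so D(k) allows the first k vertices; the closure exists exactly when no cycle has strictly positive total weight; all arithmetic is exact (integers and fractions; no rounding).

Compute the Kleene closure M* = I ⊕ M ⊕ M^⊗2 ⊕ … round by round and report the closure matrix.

D(0):
  [0, -∞, -1, 4, -12, 2]
  [-2, 0, -10, 6, -9, 6]
  [-4, -14, 0, -5, -18, 5]
  [-∞, -19, -11, 0, -19, -3]
  [-10, -1, 6, 3, 0, 3]
  [-4, -8, -∞, -∞, -13, 0]
D(1):
  [0, -∞, -1, 4, -12, 2]
  [-2, 0, -3, 6, -9, 6]
  [-4, -14, 0, 0, -16, 5]
  [-∞, -19, -11, 0, -19, -3]
  [-10, -1, 6, 3, 0, 3]
  [-4, -8, -5, 0, -13, 0]
D(2):
  [0, -∞, -1, 4, -12, 2]
  [-2, 0, -3, 6, -9, 6]
  [-4, -14, 0, 0, -16, 5]
  [-21, -19, -11, 0, -19, -3]
  [-3, -1, 6, 5, 0, 5]
  [-4, -8, -5, 0, -13, 0]
D(3):
  [0, -15, -1, 4, -12, 4]
  [-2, 0, -3, 6, -9, 6]
  [-4, -14, 0, 0, -16, 5]
  [-15, -19, -11, 0, -19, -3]
  [2, -1, 6, 6, 0, 11]
  [-4, -8, -5, 0, -13, 0]
D(4):
  [0, -15, -1, 4, -12, 4]
  [-2, 0, -3, 6, -9, 6]
  [-4, -14, 0, 0, -16, 5]
  [-15, -19, -11, 0, -19, -3]
  [2, -1, 6, 6, 0, 11]
  [-4, -8, -5, 0, -13, 0]
D(5):
  [0, -13, -1, 4, -12, 4]
  [-2, 0, -3, 6, -9, 6]
  [-4, -14, 0, 0, -16, 5]
  [-15, -19, -11, 0, -19, -3]
  [2, -1, 6, 6, 0, 11]
  [-4, -8, -5, 0, -13, 0]
D(6):
  [0, -4, -1, 4, -9, 4]
  [2, 0, 1, 6, -7, 6]
  [1, -3, 0, 5, -8, 5]
  [-7, -11, -8, 0, -16, -3]
  [7, 3, 6, 11, 0, 11]
  [-4, -8, -5, 0, -13, 0]
Answer: M* = [[0, -4, -1, 4, -9, 4], [2, 0, 1, 6, -7, 6], [1, -3, 0, 5, -8, 5], [-7, -11, -8, 0, -16, -3], [7, 3, 6, 11, 0, 11], [-4, -8, -5, 0, -13, 0]]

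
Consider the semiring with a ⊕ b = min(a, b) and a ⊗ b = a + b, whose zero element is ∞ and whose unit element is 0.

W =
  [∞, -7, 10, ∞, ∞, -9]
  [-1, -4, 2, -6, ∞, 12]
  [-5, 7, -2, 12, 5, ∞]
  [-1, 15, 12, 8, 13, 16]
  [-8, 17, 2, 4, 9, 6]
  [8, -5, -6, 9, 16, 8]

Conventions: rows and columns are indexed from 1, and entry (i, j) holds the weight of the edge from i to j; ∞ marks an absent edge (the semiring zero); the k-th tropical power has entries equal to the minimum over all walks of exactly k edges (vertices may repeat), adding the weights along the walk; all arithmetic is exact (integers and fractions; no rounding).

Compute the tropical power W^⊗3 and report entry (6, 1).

W^⊗2:
  [-8, -14, -15, -13, 7, -1]
  [-7, -8, -2, -10, 7, -10]
  [-7, -12, -4, 1, 3, -14]
  [5, -8, 9, 9, 17, -10]
  [-3, -15, 0, 11, 7, -17]
  [-11, -9, -8, -11, -1, -1]
W^⊗3:
  [-20, -18, -17, -20, -10, -17]
  [-11, -15, -16, -14, 3, -16]
  [-13, -19, -20, -18, 1, -16]
  [-9, -15, -16, -14, 6, -4]
  [-16, -22, -23, -21, -1, -12]
  [-13, -18, -10, -15, -3, -20]
Key observation: the optimum is the walk 6->3->3->1, with weight (-6) + (-2) + (-5) = -13.
Optimal value attained by: walk 6->3->3->1.
Answer: (W^⊗3)[6][1] = -13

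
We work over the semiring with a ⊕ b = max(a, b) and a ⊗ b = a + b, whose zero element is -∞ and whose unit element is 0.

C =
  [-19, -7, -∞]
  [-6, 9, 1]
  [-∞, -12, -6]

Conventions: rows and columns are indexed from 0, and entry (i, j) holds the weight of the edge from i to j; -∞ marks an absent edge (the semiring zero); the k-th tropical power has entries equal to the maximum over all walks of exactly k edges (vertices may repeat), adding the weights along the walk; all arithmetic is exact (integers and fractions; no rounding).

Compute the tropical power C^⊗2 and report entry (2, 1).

C^⊗2:
  [-13, 2, -6]
  [3, 18, 10]
  [-18, -3, -11]
Key observation: the optimum is the walk 2->1->1, with weight (-12) + 9 = -3.
Optimal value attained by: walk 2->1->1.
Answer: (C^⊗2)[2][1] = -3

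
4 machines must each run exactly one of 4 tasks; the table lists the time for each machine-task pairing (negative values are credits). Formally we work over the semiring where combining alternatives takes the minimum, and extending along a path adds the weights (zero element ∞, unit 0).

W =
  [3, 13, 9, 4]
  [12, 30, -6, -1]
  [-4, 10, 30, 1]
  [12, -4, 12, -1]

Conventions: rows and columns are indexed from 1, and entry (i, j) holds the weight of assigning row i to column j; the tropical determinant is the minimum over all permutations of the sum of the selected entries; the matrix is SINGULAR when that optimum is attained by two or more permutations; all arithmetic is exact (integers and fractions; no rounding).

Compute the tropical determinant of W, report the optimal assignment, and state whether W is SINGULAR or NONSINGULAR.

σ = (1, 2, 3, 4): 3 + 30 + 30 + (-1) = 62
σ = (1, 2, 4, 3): 3 + 30 + 1 + 12 = 46
σ = (1, 3, 2, 4): 3 + (-6) + 10 + (-1) = 6
σ = (1, 3, 4, 2): 3 + (-6) + 1 + (-4) = -6
σ = (1, 4, 2, 3): 3 + (-1) + 10 + 12 = 24
σ = (1, 4, 3, 2): 3 + (-1) + 30 + (-4) = 28
σ = (2, 1, 3, 4): 13 + 12 + 30 + (-1) = 54
σ = (2, 1, 4, 3): 13 + 12 + 1 + 12 = 38
σ = (2, 3, 1, 4): 13 + (-6) + (-4) + (-1) = 2
σ = (2, 3, 4, 1): 13 + (-6) + 1 + 12 = 20
σ = (2, 4, 1, 3): 13 + (-1) + (-4) + 12 = 20
σ = (2, 4, 3, 1): 13 + (-1) + 30 + 12 = 54
σ = (3, 1, 2, 4): 9 + 12 + 10 + (-1) = 30
σ = (3, 1, 4, 2): 9 + 12 + 1 + (-4) = 18
σ = (3, 2, 1, 4): 9 + 30 + (-4) + (-1) = 34
σ = (3, 2, 4, 1): 9 + 30 + 1 + 12 = 52
σ = (3, 4, 1, 2): 9 + (-1) + (-4) + (-4) = 0
σ = (3, 4, 2, 1): 9 + (-1) + 10 + 12 = 30
σ = (4, 1, 2, 3): 4 + 12 + 10 + 12 = 38
σ = (4, 1, 3, 2): 4 + 12 + 30 + (-4) = 42
σ = (4, 2, 1, 3): 4 + 30 + (-4) + 12 = 42
σ = (4, 2, 3, 1): 4 + 30 + 30 + 12 = 76
σ = (4, 3, 1, 2): 4 + (-6) + (-4) + (-4) = -10
σ = (4, 3, 2, 1): 4 + (-6) + 10 + 12 = 20
Optimal value attained by: σ = (4, 3, 1, 2).
Answer: det⊕(W) = -10; verdict: NONSINGULAR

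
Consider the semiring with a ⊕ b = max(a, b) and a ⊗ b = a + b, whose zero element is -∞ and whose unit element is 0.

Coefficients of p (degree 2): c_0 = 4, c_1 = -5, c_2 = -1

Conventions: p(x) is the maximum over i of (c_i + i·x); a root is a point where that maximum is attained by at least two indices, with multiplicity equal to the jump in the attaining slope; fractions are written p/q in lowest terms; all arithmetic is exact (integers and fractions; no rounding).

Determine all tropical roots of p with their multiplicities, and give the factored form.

hull edge (i=0, c=4) to (i=2, c=-1): slope -5/2, span 2
Factored form: p(x) = -1 ⊗ (x ⊕ 5/2) ⊗ (x ⊕ 5/2)
Answer: roots = 5/2 (mult 2)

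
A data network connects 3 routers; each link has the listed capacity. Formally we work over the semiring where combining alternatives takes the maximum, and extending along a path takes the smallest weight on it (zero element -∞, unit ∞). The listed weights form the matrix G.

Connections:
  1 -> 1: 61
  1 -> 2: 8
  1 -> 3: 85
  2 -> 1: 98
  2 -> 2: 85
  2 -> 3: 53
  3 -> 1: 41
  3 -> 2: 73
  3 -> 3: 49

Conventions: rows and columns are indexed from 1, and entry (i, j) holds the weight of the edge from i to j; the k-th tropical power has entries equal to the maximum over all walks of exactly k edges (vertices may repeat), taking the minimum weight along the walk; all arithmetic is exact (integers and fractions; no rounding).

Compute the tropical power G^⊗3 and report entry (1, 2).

G^⊗2:
  [61, 73, 61]
  [85, 85, 85]
  [73, 73, 53]
G^⊗3:
  [73, 73, 61]
  [85, 85, 85]
  [73, 73, 73]
Key observation: the optimum is the walk 1->3->2->2, with weight 85 min 73 min 85 = 73.
Optimal value attained by: walk 1->3->2->2.
Answer: (G^⊗3)[1][2] = 73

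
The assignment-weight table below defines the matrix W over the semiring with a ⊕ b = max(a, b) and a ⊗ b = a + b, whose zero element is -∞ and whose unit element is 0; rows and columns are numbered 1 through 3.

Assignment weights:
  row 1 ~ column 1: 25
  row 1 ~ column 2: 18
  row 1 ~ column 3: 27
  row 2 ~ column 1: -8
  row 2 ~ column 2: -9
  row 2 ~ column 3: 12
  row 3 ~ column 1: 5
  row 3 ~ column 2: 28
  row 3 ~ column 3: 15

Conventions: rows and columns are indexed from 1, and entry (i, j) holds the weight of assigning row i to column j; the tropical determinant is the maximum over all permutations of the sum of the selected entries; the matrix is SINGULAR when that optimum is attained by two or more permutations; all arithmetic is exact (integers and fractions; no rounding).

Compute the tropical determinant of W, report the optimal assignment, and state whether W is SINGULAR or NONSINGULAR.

σ = (1, 2, 3): 25 + (-9) + 15 = 31
σ = (1, 3, 2): 25 + 12 + 28 = 65
σ = (2, 1, 3): 18 + (-8) + 15 = 25
σ = (2, 3, 1): 18 + 12 + 5 = 35
σ = (3, 1, 2): 27 + (-8) + 28 = 47
σ = (3, 2, 1): 27 + (-9) + 5 = 23
Optimal value attained by: σ = (1, 3, 2).
Answer: det⊕(W) = 65; verdict: NONSINGULAR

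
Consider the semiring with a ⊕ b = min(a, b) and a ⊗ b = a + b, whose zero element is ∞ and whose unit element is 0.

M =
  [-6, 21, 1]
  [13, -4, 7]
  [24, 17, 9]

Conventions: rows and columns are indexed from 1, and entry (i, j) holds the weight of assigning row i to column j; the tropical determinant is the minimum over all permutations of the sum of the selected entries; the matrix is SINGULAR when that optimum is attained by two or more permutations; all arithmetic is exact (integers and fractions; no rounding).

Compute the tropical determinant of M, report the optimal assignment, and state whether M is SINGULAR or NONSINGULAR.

σ = (1, 2, 3): (-6) + (-4) + 9 = -1
σ = (1, 3, 2): (-6) + 7 + 17 = 18
σ = (2, 1, 3): 21 + 13 + 9 = 43
σ = (2, 3, 1): 21 + 7 + 24 = 52
σ = (3, 1, 2): 1 + 13 + 17 = 31
σ = (3, 2, 1): 1 + (-4) + 24 = 21
Optimal value attained by: σ = (1, 2, 3).
Answer: det⊕(M) = -1; verdict: NONSINGULAR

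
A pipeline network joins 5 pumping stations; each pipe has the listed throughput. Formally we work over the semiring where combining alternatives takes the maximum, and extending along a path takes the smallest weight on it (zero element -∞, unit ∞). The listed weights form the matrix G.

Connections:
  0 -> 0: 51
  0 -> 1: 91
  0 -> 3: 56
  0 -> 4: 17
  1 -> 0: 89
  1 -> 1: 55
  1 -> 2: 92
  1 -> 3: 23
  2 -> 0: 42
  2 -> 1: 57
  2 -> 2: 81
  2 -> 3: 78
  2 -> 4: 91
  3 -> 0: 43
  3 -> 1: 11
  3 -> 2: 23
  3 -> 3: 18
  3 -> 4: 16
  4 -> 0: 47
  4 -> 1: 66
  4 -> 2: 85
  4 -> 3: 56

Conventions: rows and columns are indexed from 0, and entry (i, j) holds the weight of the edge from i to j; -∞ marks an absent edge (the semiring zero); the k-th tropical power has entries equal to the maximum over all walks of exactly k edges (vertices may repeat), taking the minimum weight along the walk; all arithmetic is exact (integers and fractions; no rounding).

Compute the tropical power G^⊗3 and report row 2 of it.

G^⊗2:
  [89, 55, 91, 51, 17]
  [55, 89, 81, 78, 91]
  [57, 66, 85, 78, 81]
  [43, 43, 23, 43, 23]
  [66, 57, 81, 78, 85]
G^⊗3:
  [55, 89, 81, 78, 91]
  [89, 66, 89, 78, 81]
  [66, 66, 81, 78, 85]
  [43, 43, 43, 43, 23]
  [57, 66, 85, 78, 81]
Answer: row 2 of G^⊗3 = [66, 66, 81, 78, 85]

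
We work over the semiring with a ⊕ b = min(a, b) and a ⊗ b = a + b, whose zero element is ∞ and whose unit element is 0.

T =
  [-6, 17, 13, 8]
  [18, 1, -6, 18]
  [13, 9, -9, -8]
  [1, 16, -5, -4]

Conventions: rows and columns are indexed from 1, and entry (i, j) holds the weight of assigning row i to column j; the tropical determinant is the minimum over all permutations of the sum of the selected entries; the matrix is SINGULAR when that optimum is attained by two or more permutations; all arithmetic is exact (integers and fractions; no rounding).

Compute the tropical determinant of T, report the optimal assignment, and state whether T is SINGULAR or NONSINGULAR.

σ = (1, 2, 3, 4): (-6) + 1 + (-9) + (-4) = -18
σ = (1, 2, 4, 3): (-6) + 1 + (-8) + (-5) = -18
σ = (1, 3, 2, 4): (-6) + (-6) + 9 + (-4) = -7
σ = (1, 3, 4, 2): (-6) + (-6) + (-8) + 16 = -4
σ = (1, 4, 2, 3): (-6) + 18 + 9 + (-5) = 16
σ = (1, 4, 3, 2): (-6) + 18 + (-9) + 16 = 19
σ = (2, 1, 3, 4): 17 + 18 + (-9) + (-4) = 22
σ = (2, 1, 4, 3): 17 + 18 + (-8) + (-5) = 22
σ = (2, 3, 1, 4): 17 + (-6) + 13 + (-4) = 20
σ = (2, 3, 4, 1): 17 + (-6) + (-8) + 1 = 4
σ = (2, 4, 1, 3): 17 + 18 + 13 + (-5) = 43
σ = (2, 4, 3, 1): 17 + 18 + (-9) + 1 = 27
σ = (3, 1, 2, 4): 13 + 18 + 9 + (-4) = 36
σ = (3, 1, 4, 2): 13 + 18 + (-8) + 16 = 39
σ = (3, 2, 1, 4): 13 + 1 + 13 + (-4) = 23
σ = (3, 2, 4, 1): 13 + 1 + (-8) + 1 = 7
σ = (3, 4, 1, 2): 13 + 18 + 13 + 16 = 60
σ = (3, 4, 2, 1): 13 + 18 + 9 + 1 = 41
σ = (4, 1, 2, 3): 8 + 18 + 9 + (-5) = 30
σ = (4, 1, 3, 2): 8 + 18 + (-9) + 16 = 33
σ = (4, 2, 1, 3): 8 + 1 + 13 + (-5) = 17
σ = (4, 2, 3, 1): 8 + 1 + (-9) + 1 = 1
σ = (4, 3, 1, 2): 8 + (-6) + 13 + 16 = 31
σ = (4, 3, 2, 1): 8 + (-6) + 9 + 1 = 12
Optimal value attained by: σ = (1, 2, 3, 4).
Answer: det⊕(T) = -18; verdict: SINGULAR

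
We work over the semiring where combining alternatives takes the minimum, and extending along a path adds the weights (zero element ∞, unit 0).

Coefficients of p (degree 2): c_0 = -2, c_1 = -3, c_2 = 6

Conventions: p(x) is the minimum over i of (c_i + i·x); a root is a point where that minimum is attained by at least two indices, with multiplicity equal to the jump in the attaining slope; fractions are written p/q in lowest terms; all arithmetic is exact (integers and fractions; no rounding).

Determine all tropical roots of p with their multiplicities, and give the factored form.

hull edge (i=0, c=-2) to (i=1, c=-3): slope -1, span 1
hull edge (i=1, c=-3) to (i=2, c=6): slope 9, span 1
Factored form: p(x) = 6 ⊗ (x ⊕ (-9)) ⊗ (x ⊕ 1)
Answer: roots = -9 (mult 1), 1 (mult 1)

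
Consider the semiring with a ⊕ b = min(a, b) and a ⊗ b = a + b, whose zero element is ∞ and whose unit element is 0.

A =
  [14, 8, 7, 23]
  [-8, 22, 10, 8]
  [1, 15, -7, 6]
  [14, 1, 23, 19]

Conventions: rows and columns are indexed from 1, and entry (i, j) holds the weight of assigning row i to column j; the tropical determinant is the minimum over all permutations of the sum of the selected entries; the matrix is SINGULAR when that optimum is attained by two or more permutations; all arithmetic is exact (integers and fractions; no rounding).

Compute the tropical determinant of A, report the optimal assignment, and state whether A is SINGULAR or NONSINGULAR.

σ = (1, 2, 3, 4): 14 + 22 + (-7) + 19 = 48
σ = (1, 2, 4, 3): 14 + 22 + 6 + 23 = 65
σ = (1, 3, 2, 4): 14 + 10 + 15 + 19 = 58
σ = (1, 3, 4, 2): 14 + 10 + 6 + 1 = 31
σ = (1, 4, 2, 3): 14 + 8 + 15 + 23 = 60
σ = (1, 4, 3, 2): 14 + 8 + (-7) + 1 = 16
σ = (2, 1, 3, 4): 8 + (-8) + (-7) + 19 = 12
σ = (2, 1, 4, 3): 8 + (-8) + 6 + 23 = 29
σ = (2, 3, 1, 4): 8 + 10 + 1 + 19 = 38
σ = (2, 3, 4, 1): 8 + 10 + 6 + 14 = 38
σ = (2, 4, 1, 3): 8 + 8 + 1 + 23 = 40
σ = (2, 4, 3, 1): 8 + 8 + (-7) + 14 = 23
σ = (3, 1, 2, 4): 7 + (-8) + 15 + 19 = 33
σ = (3, 1, 4, 2): 7 + (-8) + 6 + 1 = 6
σ = (3, 2, 1, 4): 7 + 22 + 1 + 19 = 49
σ = (3, 2, 4, 1): 7 + 22 + 6 + 14 = 49
σ = (3, 4, 1, 2): 7 + 8 + 1 + 1 = 17
σ = (3, 4, 2, 1): 7 + 8 + 15 + 14 = 44
σ = (4, 1, 2, 3): 23 + (-8) + 15 + 23 = 53
σ = (4, 1, 3, 2): 23 + (-8) + (-7) + 1 = 9
σ = (4, 2, 1, 3): 23 + 22 + 1 + 23 = 69
σ = (4, 2, 3, 1): 23 + 22 + (-7) + 14 = 52
σ = (4, 3, 1, 2): 23 + 10 + 1 + 1 = 35
σ = (4, 3, 2, 1): 23 + 10 + 15 + 14 = 62
Optimal value attained by: σ = (3, 1, 4, 2).
Answer: det⊕(A) = 6; verdict: NONSINGULAR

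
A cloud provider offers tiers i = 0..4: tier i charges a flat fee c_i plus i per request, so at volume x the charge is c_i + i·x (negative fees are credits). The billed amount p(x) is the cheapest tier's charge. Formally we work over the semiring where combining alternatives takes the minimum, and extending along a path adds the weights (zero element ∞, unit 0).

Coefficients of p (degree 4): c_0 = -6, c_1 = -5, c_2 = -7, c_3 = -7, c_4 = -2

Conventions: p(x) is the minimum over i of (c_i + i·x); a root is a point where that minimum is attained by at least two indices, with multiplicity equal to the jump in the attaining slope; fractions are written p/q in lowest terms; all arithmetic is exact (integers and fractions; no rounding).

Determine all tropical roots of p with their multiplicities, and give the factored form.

hull edge (i=0, c=-6) to (i=2, c=-7): slope -1/2, span 2
hull edge (i=2, c=-7) to (i=3, c=-7): slope 0, span 1
hull edge (i=3, c=-7) to (i=4, c=-2): slope 5, span 1
Factored form: p(x) = -2 ⊗ (x ⊕ (-5)) ⊗ (x ⊕ 0) ⊗ (x ⊕ 1/2) ⊗ (x ⊕ 1/2)
Answer: roots = -5 (mult 1), 0 (mult 1), 1/2 (mult 2)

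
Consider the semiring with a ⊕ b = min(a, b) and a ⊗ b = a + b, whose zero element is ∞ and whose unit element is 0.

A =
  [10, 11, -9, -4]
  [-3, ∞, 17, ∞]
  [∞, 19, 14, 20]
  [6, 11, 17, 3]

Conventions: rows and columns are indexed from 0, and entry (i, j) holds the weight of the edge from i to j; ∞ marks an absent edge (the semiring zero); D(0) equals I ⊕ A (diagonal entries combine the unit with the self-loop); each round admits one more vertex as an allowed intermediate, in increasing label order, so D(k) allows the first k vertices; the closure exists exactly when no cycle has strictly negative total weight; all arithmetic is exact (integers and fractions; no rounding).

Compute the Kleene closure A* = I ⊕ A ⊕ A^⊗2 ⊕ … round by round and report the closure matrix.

D(0):
  [0, 11, -9, -4]
  [-3, 0, 17, ∞]
  [∞, 19, 0, 20]
  [6, 11, 17, 0]
D(1):
  [0, 11, -9, -4]
  [-3, 0, -12, -7]
  [∞, 19, 0, 20]
  [6, 11, -3, 0]
D(2):
  [0, 11, -9, -4]
  [-3, 0, -12, -7]
  [16, 19, 0, 12]
  [6, 11, -3, 0]
D(3):
  [0, 10, -9, -4]
  [-3, 0, -12, -7]
  [16, 19, 0, 12]
  [6, 11, -3, 0]
D(4):
  [0, 7, -9, -4]
  [-3, 0, -12, -7]
  [16, 19, 0, 12]
  [6, 11, -3, 0]
Answer: A* = [[0, 7, -9, -4], [-3, 0, -12, -7], [16, 19, 0, 12], [6, 11, -3, 0]]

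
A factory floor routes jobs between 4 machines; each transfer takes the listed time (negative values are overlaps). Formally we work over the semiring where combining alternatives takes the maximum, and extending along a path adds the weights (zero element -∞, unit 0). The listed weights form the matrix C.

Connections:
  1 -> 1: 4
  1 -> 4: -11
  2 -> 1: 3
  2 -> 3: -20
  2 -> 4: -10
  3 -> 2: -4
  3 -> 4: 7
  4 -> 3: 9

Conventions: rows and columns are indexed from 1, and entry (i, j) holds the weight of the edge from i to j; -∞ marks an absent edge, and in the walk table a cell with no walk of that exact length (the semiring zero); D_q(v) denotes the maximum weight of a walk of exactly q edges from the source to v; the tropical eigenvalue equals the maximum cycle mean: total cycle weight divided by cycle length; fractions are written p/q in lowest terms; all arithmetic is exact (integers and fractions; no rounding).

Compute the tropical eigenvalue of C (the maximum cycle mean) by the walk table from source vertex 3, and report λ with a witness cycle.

q=0: [-∞, -∞, 0, -∞]
q=1: [-∞, -4, -∞, 7]
q=2: [-1, -∞, 16, -14]
q=3: [3, 12, -5, 23]
q=4: [15, -9, 32, 2]
Optimal cycle mean attained by: cycle 3->4->3, total 7 + 9, length 2.
Answer: λ = 8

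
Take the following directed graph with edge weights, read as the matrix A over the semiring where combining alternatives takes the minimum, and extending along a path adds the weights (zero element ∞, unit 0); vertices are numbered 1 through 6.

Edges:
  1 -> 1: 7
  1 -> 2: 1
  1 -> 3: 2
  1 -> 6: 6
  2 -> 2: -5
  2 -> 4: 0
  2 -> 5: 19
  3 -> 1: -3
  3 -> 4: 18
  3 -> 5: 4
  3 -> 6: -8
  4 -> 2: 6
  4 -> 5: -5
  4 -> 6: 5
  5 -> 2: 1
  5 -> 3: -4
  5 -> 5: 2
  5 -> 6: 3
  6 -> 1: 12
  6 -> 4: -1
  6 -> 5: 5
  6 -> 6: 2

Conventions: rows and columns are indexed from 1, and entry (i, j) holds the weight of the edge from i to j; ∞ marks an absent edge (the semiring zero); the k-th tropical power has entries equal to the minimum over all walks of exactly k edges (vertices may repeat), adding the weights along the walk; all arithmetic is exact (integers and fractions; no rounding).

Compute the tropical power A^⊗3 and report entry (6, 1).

A^⊗2:
  [-1, -4, 9, 1, 6, -6]
  [∞, -10, 15, -5, -5, 5]
  [4, -2, -1, -9, -3, -6]
  [17, -4, -9, 4, -3, -2]
  [-7, -4, -2, 1, 0, -12]
  [14, 5, 1, 1, -6, 4]
A^⊗3:
  [6, -9, 1, -7, -4, -4]
  [12, -15, -9, -10, -10, -2]
  [-4, -7, -7, -7, -14, -9]
  [-12, -9, -7, -4, -5, -17]
  [-5, -9, -5, -13, -7, -10]
  [-2, -5, -10, 3, -4, -7]
Key observation: the optimum is the walk 6->5->3->1, with weight 5 + (-4) + (-3) = -2.
Optimal value attained by: walk 6->5->3->1.
Answer: (A^⊗3)[6][1] = -2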